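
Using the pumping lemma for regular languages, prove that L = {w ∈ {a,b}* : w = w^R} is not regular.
Assume for contradiction that L is regular, and let p ≥ 1 be the pumping length given by the pumping lemma.
Choose s = a^p b a^p. Then s ∈ L (it reads the same in both directions) and |s| = 2p + 1 ≥ p.
By the pumping lemma, s = xyz for some x, y, z with |xy| ≤ p, |y| ≥ 1, and xy^i z ∈ L for every i ≥ 0.
Since |xy| ≤ p and the first p symbols of s are all a's, y = a^k for some k with 1 ≤ k ≤ p.

Take i = 0: xy⁰z = a^(p − k) b a^p.
Its reversal is a^p b a^(p − k). These differ because the block of a's before the unique b has length p − k in one and p in the other, and p − k ≠ p since k ≥ 1. So xy⁰z is not a palindrome, i.e. xy⁰z ∉ L.

This contradicts the pumping lemma, which requires xy^i z ∈ L for all i ≥ 0.
Hence L = {w ∈ {a,b}* : w = w^R} is not regular. ∎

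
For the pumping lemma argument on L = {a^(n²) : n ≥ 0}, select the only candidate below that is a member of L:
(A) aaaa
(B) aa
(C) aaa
(A) aaaa

The pumping lemma is applied to a string s that lies in L, so first check membership of each option:
- (A) aaaa has length 4 = 2², a perfect square, so it is in L ✓
- (B) aa has length 2, strictly between 1² = 1 and 2² = 4, so it is not in L ✗
- (C) aaa has length 3, strictly between 1² = 1 and 2² = 4, so it is not in L ✗

Only (A) aaaa is in L, so it is the only candidate that could play the role of s.
(In a complete proof one picks s in terms of the pumping length p so that |s| ≥ p is guaranteed; a fixed string like aaaa illustrates the shape of such an s.)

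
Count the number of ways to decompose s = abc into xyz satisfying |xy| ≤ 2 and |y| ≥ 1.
3

For s = 'abc' with pumping length p = 2:

Constraints: |xy| ≤ 2, |y| > 0

Valid decompositions (|xy| ≤ p, |y| ≥ 1):
  • x='', y='a', z='bc'
  • x='a', y='b', z='c'
  • x='', y='ab', z='c'

Total count: 3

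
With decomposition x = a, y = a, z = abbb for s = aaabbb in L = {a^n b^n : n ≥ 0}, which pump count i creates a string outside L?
i = 0

xy⁰z = a · ε · abbb = aabbb; aabbb has 2 a's and 3 b's; 2 ≠ 3, so it is not in L.
(Other choices also work, e.g. i = 2, 3; only i = 1 is guaranteed to stay in L since xy¹z = s.)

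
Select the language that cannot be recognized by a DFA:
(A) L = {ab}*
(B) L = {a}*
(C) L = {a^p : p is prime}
(C) {a^p : p is prime}

(C) L = {a^p : p is prime} is NOT regular.

The pumping lemma can be used to prove this:
After pumping, the length becomes composite

The other languages are regular because they can be recognized by finite automata.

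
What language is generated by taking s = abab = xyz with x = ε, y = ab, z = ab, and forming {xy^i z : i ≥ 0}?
{xy^i z : i ≥ 0} = {(ab)^(i+1) : i ≥ 0} = {ab, abab, ababab, ...}

With x = ε, y = ab, z = ab: Pumping 'ab' gives strings of alternating a's and b's.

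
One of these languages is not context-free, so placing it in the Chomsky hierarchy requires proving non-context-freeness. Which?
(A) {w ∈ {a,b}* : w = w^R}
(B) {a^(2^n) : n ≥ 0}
(B) {a^(2^n) : n ≥ 0}

(B) {a^(2^n) : n ≥ 0} requires the CFL pumping lemma.

- {w ∈ {a,b}* : w = w^R} is context-free (but not regular)
  • Can be shown non-regular with the regular pumping lemma
  • After pumping, the string is no longer symmetric

- {a^(2^n) : n ≥ 0} is NOT context-free
  • Requires the CFL pumping lemma to prove
  • Gaps between powers of 2 grow exponentially

The CFL pumping lemma is "stronger" in that it can prove non-membership
in the larger class of context-free languages.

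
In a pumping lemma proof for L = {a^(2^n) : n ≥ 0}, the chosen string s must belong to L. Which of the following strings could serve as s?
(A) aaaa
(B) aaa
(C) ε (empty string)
(A) aaaa

The pumping lemma is applied to a string s that lies in L, so first check membership of each option:
- (A) aaaa has length 4 = 2^2, so it is in L ✓
- (B) aaa has length 3, strictly between 2^1 = 2 and 2^2 = 4, so it is not in L ✗
- (C) ε has length 0, which is not a power of 2, so it is not in L ✗

Only (A) aaaa is in L, so it is the only candidate that could play the role of s.
(In a complete proof one picks s in terms of the pumping length p so that |s| ≥ p is guaranteed; a fixed string like aaaa illustrates the shape of such an s.)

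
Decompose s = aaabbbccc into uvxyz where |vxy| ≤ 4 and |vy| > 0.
u='aa', v='a', x='bb', y='b', z='ccc'

For s = aaabbbccc with pumping length p = 4:

One valid decomposition:
- u = 'aa'
- v = 'a'
- x = 'bb'
- y = 'b'
- z = 'ccc'

Verification:
- uvxyz = 'aa' + 'a' + 'bb' + 'b' + 'ccc' = aaabbbccc ✓
- |vxy| = |'abbb'| = 4 ≤ 4 ✓
- |vy| = |'ab'| = 2 > 0 ✓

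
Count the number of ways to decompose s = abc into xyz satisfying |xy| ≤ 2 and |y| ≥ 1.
3

For s = 'abc' with pumping length p = 2:

Constraints: |xy| ≤ 2, |y| > 0

Valid decompositions (|xy| ≤ p, |y| ≥ 1):
  • x='', y='a', z='bc'
  • x='a', y='b', z='c'
  • x='', y='ab', z='c'

Total count: 3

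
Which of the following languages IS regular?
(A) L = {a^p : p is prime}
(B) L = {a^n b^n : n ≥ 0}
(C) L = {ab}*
(C) {ab}*

(C) L = {ab}* is regular.

This can be recognized by a finite automaton (DFA/NFA).
Regular expressions like {ab}* define regular languages.

The other choices are not regular:
- {a^n b^n : n ≥ 0}: After pumping, the number of a's and b's become unequal
- {a^p : p is prime}: After pumping, the length becomes composite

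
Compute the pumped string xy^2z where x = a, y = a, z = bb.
aaabb

Given x = 'a', y = 'a', z = 'bb' and i = 2:

xy^2z = x + y·y·...·y (2 times) + z
       = 'a' + 'a'^2 + 'bb'
       = 'a' + 'aa' + 'bb'
       = 'aaabb'

The pumped string is 'aaabb' with length 5.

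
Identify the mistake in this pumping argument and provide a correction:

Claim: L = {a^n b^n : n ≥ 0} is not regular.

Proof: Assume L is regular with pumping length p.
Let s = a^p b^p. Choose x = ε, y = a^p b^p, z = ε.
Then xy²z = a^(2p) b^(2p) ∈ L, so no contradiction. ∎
Error: The decomposition violates |xy| ≤ p. With y = a^p b^p, |xy| = |y| = 2p > p. (The proof also miscomputes xy²z, which would be a^p b^p a^p b^p rather than a^(2p) b^(2p), and it wrongly treats one harmless decomposition as settling the matter — the prover does not get to choose the decomposition.)

Correction: The pumping lemma requires |xy| ≤ p, and the argument must handle every decomposition satisfying |xy| ≤ p, |y| ≥ 1. Since s starts with p a's, any such y consists only of a's, say y = a^k with k ≥ 1. Then xy²z = a^(p+k) b^p has unequal numbers of a's and b's, so xy²z ∉ L — the required contradiction.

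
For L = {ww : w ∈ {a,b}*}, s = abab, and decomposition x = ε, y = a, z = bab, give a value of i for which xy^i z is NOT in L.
i = 0

xy⁰z = ε · ε · bab = bab; bab has odd length 3, so it cannot be written as ww and is not in L.
(Other choices also work, e.g. i = 2, 3; only i = 1 is guaranteed to stay in L since xy¹z = s.)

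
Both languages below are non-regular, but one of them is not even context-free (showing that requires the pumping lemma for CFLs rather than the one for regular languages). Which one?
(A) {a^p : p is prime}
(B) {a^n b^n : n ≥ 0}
(A) {a^p : p is prime}

(A) {a^p : p is prime} requires the CFL pumping lemma.

- {a^n b^n : n ≥ 0} is context-free (but not regular)
  • Can be shown non-regular with the regular pumping lemma
  • After pumping, the number of a's and b's become unequal

- {a^p : p is prime} is NOT context-free
  • Requires the CFL pumping lemma to prove
  • The CFL pumping lemma also fails because prime gaps are unbounded

The CFL pumping lemma is "stronger" in that it can prove non-membership
in the larger class of context-free languages.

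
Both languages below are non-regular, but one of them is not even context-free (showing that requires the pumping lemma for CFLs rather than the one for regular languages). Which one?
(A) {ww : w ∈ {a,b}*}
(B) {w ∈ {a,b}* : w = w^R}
(A) {ww : w ∈ {a,b}*}

(A) {ww : w ∈ {a,b}*} requires the CFL pumping lemma.

- {w ∈ {a,b}* : w = w^R} is context-free (but not regular)
  • Can be shown non-regular with the regular pumping lemma
  • After pumping, the string is no longer symmetric

- {ww : w ∈ {a,b}*} is NOT context-free
  • Requires the CFL pumping lemma to prove
  • Cannot verify equality of two arbitrary substrings

The CFL pumping lemma is "stronger" in that it can prove non-membership
in the larger class of context-free languages.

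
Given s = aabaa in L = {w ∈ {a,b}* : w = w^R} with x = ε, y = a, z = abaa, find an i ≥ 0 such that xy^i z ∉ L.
i = 2

xy²z = ε · aa · abaa = aaabaa; aaabaa reversed is aabaaa ≠ aaabaa, so it is not a palindrome and is not in L.
(Other choices also work, e.g. i = 0, 3; only i = 1 is guaranteed to stay in L since xy¹z = s.)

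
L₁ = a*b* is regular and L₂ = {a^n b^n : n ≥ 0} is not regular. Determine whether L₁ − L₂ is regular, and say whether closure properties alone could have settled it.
No — L₁ − L₂ is not regular.

a*b* − {a^n b^n} = {a^n b^m : n ≠ m}. If this were regular, then its complement intersected with a*b*, namely {a^n b^n : n ≥ 0}, would be regular too (closure under complement and intersection) — contradiction. So L₁ − L₂ is not regular.

Note that the bare facts "L₁ regular, L₂ non-regular" do not settle the question by themselves: the closure of regular languages under ∪, ∩, complement and difference applies only when BOTH operands are regular. With a non-regular operand the result can come out regular or non-regular depending on the specific languages, so one has to work out L₁ − L₂ for this particular pair, as above.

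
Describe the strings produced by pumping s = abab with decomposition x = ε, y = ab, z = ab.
{xy^i z : i ≥ 0} = {(ab)^(i+1) : i ≥ 0} = {ab, abab, ababab, ...}

With x = ε, y = ab, z = ab: Pumping 'ab' gives strings of alternating a's and b's.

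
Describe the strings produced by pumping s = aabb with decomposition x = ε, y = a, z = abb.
{xy^i z : i ≥ 0} = {a^(i+1) b^2 : i ≥ 0} = {abb, aabb, aaabb, ...}

With x = ε, y = a, z = abb: Starting with aabb and pumping the first 'a' (z = abb keeps the second 'a'), we get strings with i+1 a's followed by 2 b's for i = 0, 1, 2, ...; note bb is not produced because z always contributes one a.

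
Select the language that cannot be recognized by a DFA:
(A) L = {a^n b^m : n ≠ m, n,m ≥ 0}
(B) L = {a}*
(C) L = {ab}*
(A) {a^n b^m : n ≠ m, n,m ≥ 0}

(A) L = {a^n b^m : n ≠ m, n,m ≥ 0} is NOT regular.

The pumping lemma can be used to prove this:
After pumping a's, we can make n = m

The other languages are regular because they can be recognized by finite automata.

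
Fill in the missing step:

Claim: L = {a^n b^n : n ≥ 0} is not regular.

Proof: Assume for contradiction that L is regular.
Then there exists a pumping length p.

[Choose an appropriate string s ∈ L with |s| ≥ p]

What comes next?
s = a^p b^p

This string is in L (has equal a's and b's) and has length 2p ≥ p.
Any decomposition xyz with |xy| ≤ p means y consists only of a's,
so pumping will unbalance the counts.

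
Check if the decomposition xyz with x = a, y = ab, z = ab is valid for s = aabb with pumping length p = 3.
Violated: xyz = s

The decomposition x = a, y = ab, z = ab for s = aabb with p = 3
violates the constraint: xyz = s

xyz = 'a' + 'ab' + 'ab' = 'aabab' ≠ 'aabb' = s. The decomposition doesn't reconstruct s.

Pumping lemma constraints:
1. xyz = s (decomposition is valid)
2. |xy| ≤ p
3. |y| > 0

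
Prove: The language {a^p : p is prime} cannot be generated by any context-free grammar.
Assume for contradiction that L is context-free, and let p ≥ 1 be the pumping length given by the pumping lemma for CFLs.
Choose a prime q with q ≥ p and let s = a^q. Then s ∈ L and |s| = q ≥ p.
By the CFL pumping lemma, s = uvxyz for some u, v, x, y, z with |vxy| ≤ p, |vy| ≥ 1, and uv^i xy^i z ∈ L for every i ≥ 0.
All symbols are a's, so only lengths matter: let k = |vy|, with 1 ≤ k ≤ p. Then |uv^i xy^i z| = q + (i − 1)k.

Take i = q + 1: the length is q + qk = q(k + 1).
Both factors satisfy q ≥ 2 and k + 1 ≥ 2, so q(k + 1) is composite and uv^(q+1) xy^(q+1) z ∉ L.

This contradicts the CFL pumping lemma, which requires uv^i xy^i z ∈ L for all i ≥ 0.
Hence L = {a^p : p is prime} is not context-free. ∎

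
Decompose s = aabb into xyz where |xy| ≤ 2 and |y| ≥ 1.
x = 'a', y = 'a', z = 'bb'

For s = aabb and p = 2, one valid decomposition is:
- x = 'a' (length 1)
- y = 'a' (length 1)
- z = 'bb' (length 2)

Verification:
- xyz = 'a' + 'a' + 'bb' = aabb ✓
- |xy| = 2 ≤ 2 ✓
- |y| = 1 > 0 ✓

All pumping lemma constraints are satisfied.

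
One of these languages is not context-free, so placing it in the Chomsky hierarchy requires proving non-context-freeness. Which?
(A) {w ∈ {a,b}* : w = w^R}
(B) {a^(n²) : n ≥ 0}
(B) {a^(n²) : n ≥ 0}

(B) {a^(n²) : n ≥ 0} requires the CFL pumping lemma.

- {w ∈ {a,b}* : w = w^R} is context-free (but not regular)
  • Can be shown non-regular with the regular pumping lemma
  • After pumping, the string is no longer symmetric

- {a^(n²) : n ≥ 0} is NOT context-free
  • Requires the CFL pumping lemma to prove
  • Gaps between squares grow unboundedly

The CFL pumping lemma is "stronger" in that it can prove non-membership
in the larger class of context-free languages.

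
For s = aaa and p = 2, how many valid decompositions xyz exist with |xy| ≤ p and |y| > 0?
3

For s = 'aaa' with pumping length p = 2:

Constraints: |xy| ≤ 2, |y| > 0

Valid decompositions (|xy| ≤ p, |y| ≥ 1):
  • x='', y='a', z='aa'
  • x='a', y='a', z='a'
  • x='', y='aa', z='a'

Total count: 3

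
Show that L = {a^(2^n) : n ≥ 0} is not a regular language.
Assume for contradiction that L is regular, and let p ≥ 1 be the pumping length given by the pumping lemma.
Choose s = a^(2^p). Then s ∈ L and |s| = 2^p ≥ p.
By the pumping lemma, s = xyz for some x, y, z with |xy| ≤ p, |y| ≥ 1, and xy^i z ∈ L for every i ≥ 0.
Here y = a^k for some k with 1 ≤ k ≤ |xy| ≤ p, and p < 2^p.

Take i = 2: |xy²z| = 2^p + k.
Now 2^p < 2^p + k ≤ 2^p + p < 2^p + 2^p = 2^(p+1).
So |xy²z| lies strictly between the consecutive powers of two 2^p and 2^(p+1), hence is not a power of 2, and xy²z ∉ L.

This contradicts the pumping lemma, which requires xy^i z ∈ L for all i ≥ 0.
Hence L = {a^(2^n) : n ≥ 0} is not regular. ∎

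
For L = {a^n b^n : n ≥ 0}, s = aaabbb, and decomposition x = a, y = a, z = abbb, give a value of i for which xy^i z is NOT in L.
i = 3

xy³z = a · aaa · abbb = aaaaabbb; aaaaabbb has 5 a's and 3 b's; 5 ≠ 3, so it is not in L.
(Other choices also work, e.g. i = 0, 2; only i = 1 is guaranteed to stay in L since xy¹z = s.)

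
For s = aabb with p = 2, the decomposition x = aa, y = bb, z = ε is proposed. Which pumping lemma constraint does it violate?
Violated: |xy| ≤ p

The decomposition x = aa, y = bb, z = ε for s = aabb with p = 2
violates the constraint: |xy| ≤ p

|xy| = |aabb| = 4 > 2 = p. The decomposition puts too many characters in xy.

Pumping lemma constraints:
1. xyz = s (decomposition is valid)
2. |xy| ≤ p
3. |y| > 0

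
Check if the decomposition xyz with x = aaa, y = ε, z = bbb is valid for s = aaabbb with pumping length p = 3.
Violated: |y| > 0

The decomposition x = aaa, y = ε, z = bbb for s = aaabbb with p = 3
violates the constraint: |y| > 0

|y| = 0, but the pumping lemma requires |y| > 0 (y must be non-empty).

Pumping lemma constraints:
1. xyz = s (decomposition is valid)
2. |xy| ≤ p
3. |y| > 0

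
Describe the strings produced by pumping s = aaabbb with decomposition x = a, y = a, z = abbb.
{xy^i z : i ≥ 0} = {a^(2+i) b^3 : i ≥ 0} = {aabbb, aaabbb, aaaabbb, ...}

With x = a, y = a, z = abbb: Starting with aaabbb and pumping the second 'a', we get strings with 2+i a's followed by 3 b's for i = 0, 1, 2, ...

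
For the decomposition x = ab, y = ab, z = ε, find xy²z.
ababab

Given x = 'ab', y = 'ab', z = '' and i = 2:

xy^2z = x + y·y·...·y (2 times) + z
       = 'ab' + 'ab'^2 + ''
       = 'ab' + 'abab' + ''
       = 'ababab'

The pumped string is 'ababab' with length 6.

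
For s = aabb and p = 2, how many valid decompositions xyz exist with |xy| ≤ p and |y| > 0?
3

For s = 'aabb' with pumping length p = 2:

Constraints: |xy| ≤ 2, |y| > 0

Valid decompositions (|xy| ≤ p, |y| ≥ 1):
  • x='', y='a', z='abb'
  • x='a', y='a', z='bb'
  • x='', y='aa', z='bb'

Total count: 3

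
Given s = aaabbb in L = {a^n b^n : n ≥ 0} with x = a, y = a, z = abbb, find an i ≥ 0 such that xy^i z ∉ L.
i = 2

xy²z = a · aa · abbb = aaaabbb; aaaabbb has 4 a's and 3 b's; 4 ≠ 3, so it is not in L.
(Other choices also work, e.g. i = 0, 3; only i = 1 is guaranteed to stay in L since xy¹z = s.)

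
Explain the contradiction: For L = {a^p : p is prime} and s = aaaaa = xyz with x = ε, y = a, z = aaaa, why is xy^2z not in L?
xy²z = aaaaaa ∉ L

Pumping with i = 2 replaces y = a by y² = aa:
- Original: s = xyz = aaaaa; aaaaa has length 5, which is prime, so it is in L
- Pumped: xy²z = ε · aa · aaaa = aaaaaa
- aaaaaa has length 6 = 2 × 3, which is not prime, so it is not in L

The pumping lemma would require xy²z ∈ L, so this decomposition yields a contradiction.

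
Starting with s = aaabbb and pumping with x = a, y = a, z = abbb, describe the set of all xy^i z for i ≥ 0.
{xy^i z : i ≥ 0} = {a^(2+i) b^3 : i ≥ 0} = {aabbb, aaabbb, aaaabbb, ...}

With x = a, y = a, z = abbb: Starting with aaabbb and pumping the second 'a', we get strings with 2+i a's followed by 3 b's for i = 0, 1, 2, ...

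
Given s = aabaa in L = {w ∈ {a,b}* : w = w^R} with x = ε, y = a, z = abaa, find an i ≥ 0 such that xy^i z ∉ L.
i = 0

xy⁰z = ε · ε · abaa = abaa; abaa reversed is aaba ≠ abaa, so it is not a palindrome and is not in L.
(Other choices also work, e.g. i = 2, 3; only i = 1 is guaranteed to stay in L since xy¹z = s.)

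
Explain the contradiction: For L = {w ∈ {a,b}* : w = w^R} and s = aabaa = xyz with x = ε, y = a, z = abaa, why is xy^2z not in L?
xy²z = aaabaa ∉ L

Pumping with i = 2 replaces y = a by y² = aa:
- Original: s = xyz = aabaa; aabaa reversed is aabaa, the same string, so it is a palindrome and is in L
- Pumped: xy²z = ε · aa · abaa = aaabaa
- aaabaa reversed is aabaaa ≠ aaabaa, so it is not a palindrome and is not in L

The pumping lemma would require xy²z ∈ L, so this decomposition yields a contradiction.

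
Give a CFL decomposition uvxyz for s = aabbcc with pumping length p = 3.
u='aa', v='b', x='b', y='c', z='c'

For s = aabbcc with pumping length p = 3:

One valid decomposition:
- u = 'aa'
- v = 'b'
- x = 'b'
- y = 'c'
- z = 'c'

Verification:
- uvxyz = 'aa' + 'b' + 'b' + 'c' + 'c' = aabbcc ✓
- |vxy| = |'bbc'| = 3 ≤ 3 ✓
- |vy| = |'bc'| = 2 > 0 ✓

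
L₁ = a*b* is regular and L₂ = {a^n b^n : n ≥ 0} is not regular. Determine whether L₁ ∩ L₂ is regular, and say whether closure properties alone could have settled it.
No — L₁ ∩ L₂ is not regular.

Every string a^n b^n already lies in a*b*, so L₁ ∩ L₂ = {a^n b^n : n ≥ 0} = L₂ itself, which is the standard non-regular language (pump s = a^p b^p).

Note that the bare facts "L₁ regular, L₂ non-regular" do not settle the question by themselves: the closure of regular languages under ∪, ∩, complement and difference applies only when BOTH operands are regular. With a non-regular operand the result can come out regular or non-regular depending on the specific languages, so one has to work out L₁ ∩ L₂ for this particular pair, as above.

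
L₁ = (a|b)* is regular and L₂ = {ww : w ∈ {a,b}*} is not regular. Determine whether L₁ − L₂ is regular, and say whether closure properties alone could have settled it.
No — L₁ − L₂ is not regular.

L₁ − L₂ is the complement of {ww} within {a,b}*. If it were regular, its complement {ww} would be regular as well (regular languages are closed under complement) — contradiction. So L₁ − L₂ is not regular.

Note that the bare facts "L₁ regular, L₂ non-regular" do not settle the question by themselves: the closure of regular languages under ∪, ∩, complement and difference applies only when BOTH operands are regular. With a non-regular operand the result can come out regular or non-regular depending on the specific languages, so one has to work out L₁ − L₂ for this particular pair, as above.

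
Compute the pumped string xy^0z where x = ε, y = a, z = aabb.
aabb

Given x = '', y = 'a', z = 'aabb' and i = 0:

xy^0z = x + y·y·...·y (0 times) + z
       = '' + 'a'^0 + 'aabb'
       = '' + '' + 'aabb'
       = 'aabb'

The pumped string is 'aabb' with length 4.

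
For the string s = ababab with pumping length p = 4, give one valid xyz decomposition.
x = '', y = 'ab', z = 'abab'

For s = ababab and p = 4, one valid decomposition is:
- x = '' (length 0)
- y = 'ab' (length 2)
- z = 'abab' (length 4)

Verification:
- xyz = '' + 'ab' + 'abab' = ababab ✓
- |xy| = 2 ≤ 4 ✓
- |y| = 2 > 0 ✓

All pumping lemma constraints are satisfied.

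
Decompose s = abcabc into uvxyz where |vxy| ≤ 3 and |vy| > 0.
u='ab', v='c', x='a', y='b', z='c'

For s = abcabc with pumping length p = 3:

One valid decomposition:
- u = 'ab'
- v = 'c'
- x = 'a'
- y = 'b'
- z = 'c'

Verification:
- uvxyz = 'ab' + 'c' + 'a' + 'b' + 'c' = abcabc ✓
- |vxy| = |'cab'| = 3 ≤ 3 ✓
- |vy| = |'cb'| = 2 > 0 ✓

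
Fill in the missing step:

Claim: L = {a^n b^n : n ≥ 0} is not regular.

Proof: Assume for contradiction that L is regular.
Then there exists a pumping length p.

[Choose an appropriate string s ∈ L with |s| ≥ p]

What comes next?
s = a^p b^p

This string is in L (has equal a's and b's) and has length 2p ≥ p.
Any decomposition xyz with |xy| ≤ p means y consists only of a's,
so pumping will unbalance the counts.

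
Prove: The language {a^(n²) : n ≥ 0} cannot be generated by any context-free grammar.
Assume for contradiction that L is context-free, and let p ≥ 1 be the pumping length given by the pumping lemma for CFLs.
Choose s = a^(p²). Then s ∈ L and |s| = p² ≥ p.
By the CFL pumping lemma, s = uvxyz for some u, v, x, y, z with |vxy| ≤ p, |vy| ≥ 1, and uv^i xy^i z ∈ L for every i ≥ 0.
All symbols are a's, so only lengths matter: let k = |vy|, with 1 ≤ k ≤ |vxy| ≤ p.

Take i = 2: |uv²xy²z| = p² + k, and p² < p² + k ≤ p² + p < (p + 1)².
So the length lies strictly between consecutive squares and is not a perfect square; uv²xy²z ∉ L.

This contradicts the CFL pumping lemma, which requires uv^i xy^i z ∈ L for all i ≥ 0.
Hence L = {a^(n²) : n ≥ 0} is not context-free. ∎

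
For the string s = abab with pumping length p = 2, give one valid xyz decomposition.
x = 'a', y = 'b', z = 'ab'

For s = abab and p = 2, one valid decomposition is:
- x = 'a' (length 1)
- y = 'b' (length 1)
- z = 'ab' (length 2)

Verification:
- xyz = 'a' + 'b' + 'ab' = abab ✓
- |xy| = 2 ≤ 2 ✓
- |y| = 1 > 0 ✓

All pumping lemma constraints are satisfied.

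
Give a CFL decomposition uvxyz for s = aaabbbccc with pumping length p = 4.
u='aa', v='a', x='bb', y='b', z='ccc'

For s = aaabbbccc with pumping length p = 4:

One valid decomposition:
- u = 'aa'
- v = 'a'
- x = 'bb'
- y = 'b'
- z = 'ccc'

Verification:
- uvxyz = 'aa' + 'a' + 'bb' + 'b' + 'ccc' = aaabbbccc ✓
- |vxy| = |'abbb'| = 4 ≤ 4 ✓
- |vy| = |'ab'| = 2 > 0 ✓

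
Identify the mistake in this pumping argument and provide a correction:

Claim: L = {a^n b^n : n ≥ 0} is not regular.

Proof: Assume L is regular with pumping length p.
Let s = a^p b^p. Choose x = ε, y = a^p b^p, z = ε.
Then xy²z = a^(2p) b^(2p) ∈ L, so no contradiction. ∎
Error: The decomposition violates |xy| ≤ p. With y = a^p b^p, |xy| = |y| = 2p > p. (The proof also miscomputes xy²z, which would be a^p b^p a^p b^p rather than a^(2p) b^(2p), and it wrongly treats one harmless decomposition as settling the matter — the prover does not get to choose the decomposition.)

Correction: The pumping lemma requires |xy| ≤ p, and the argument must handle every decomposition satisfying |xy| ≤ p, |y| ≥ 1. Since s starts with p a's, any such y consists only of a's, say y = a^k with k ≥ 1. Then xy²z = a^(p+k) b^p has unequal numbers of a's and b's, so xy²z ∉ L — the required contradiction.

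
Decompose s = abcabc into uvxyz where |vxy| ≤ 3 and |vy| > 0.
u='ab', v='c', x='a', y='b', z='c'

For s = abcabc with pumping length p = 3:

One valid decomposition:
- u = 'ab'
- v = 'c'
- x = 'a'
- y = 'b'
- z = 'c'

Verification:
- uvxyz = 'ab' + 'c' + 'a' + 'b' + 'c' = abcabc ✓
- |vxy| = |'cab'| = 3 ≤ 3 ✓
- |vy| = |'cb'| = 2 > 0 ✓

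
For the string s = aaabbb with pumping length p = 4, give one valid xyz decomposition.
x = 'aa', y = 'ab', z = 'bb'

For s = aaabbb and p = 4, one valid decomposition is:
- x = 'aa' (length 2)
- y = 'ab' (length 2)
- z = 'bb' (length 2)

Verification:
- xyz = 'aa' + 'ab' + 'bb' = aaabbb ✓
- |xy| = 4 ≤ 4 ✓
- |y| = 2 > 0 ✓

All pumping lemma constraints are satisfied.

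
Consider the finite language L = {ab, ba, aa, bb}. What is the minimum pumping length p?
p = 3

For a finite language L, the pumping lemma holds vacuously if p > max|s| for s ∈ L.

The longest string in L = {ab, ba, aa, bb} has length 2.
If p = 3, then no string s ∈ L has |s| ≥ p, so the condition is vacuously true.

The minimum pumping length is p = 3.

Why no smaller p works: for any p ≤ 2, the longest string s ∈ L has |s| = 2 ≥ p, so it would
have to be pumpable; but pumping up (i = 2, 3, ...) produces ever longer strings, which cannot all lie in the
finite language L. So the pumping property fails for every p ≤ 2.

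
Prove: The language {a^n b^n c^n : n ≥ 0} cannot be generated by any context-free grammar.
Assume for contradiction that L is context-free, and let p ≥ 1 be the pumping length given by the pumping lemma for CFLs.
Choose s = a^p b^p c^p. Then s ∈ L and |s| = 3p ≥ p.
By the CFL pumping lemma, s = uvxyz for some u, v, x, y, z with |vxy| ≤ p, |vy| ≥ 1, and uv^i xy^i z ∈ L for every i ≥ 0.

Because |vxy| ≤ p, the window vxy cannot contain both an a and a c: any substring of s containing both must include the entire block b^p plus at least one a and one c, so it has length ≥ p + 2 > p.
Hence at least one of the letters a, c does not occur in vy at all.

Take i = 0: the string uxz is obtained from s by deleting |vy| ≥ 1 symbols, so |uxz| = 3p − |vy| < 3p.
But the letter (a or c) that does not occur in vy still occurs exactly p times in uxz. Every string of L with exactly p copies of some letter is a^p b^p c^p, of length 3p. Since |uxz| < 3p, uxz ∉ L.

This contradicts the CFL pumping lemma, which requires uv^i xy^i z ∈ L for all i ≥ 0.
Hence L = {a^n b^n c^n : n ≥ 0} is not context-free. ∎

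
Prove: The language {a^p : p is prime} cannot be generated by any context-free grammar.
Assume for contradiction that L is context-free, and let p ≥ 1 be the pumping length given by the pumping lemma for CFLs.
Choose a prime q with q ≥ p and let s = a^q. Then s ∈ L and |s| = q ≥ p.
By the CFL pumping lemma, s = uvxyz for some u, v, x, y, z with |vxy| ≤ p, |vy| ≥ 1, and uv^i xy^i z ∈ L for every i ≥ 0.
All symbols are a's, so only lengths matter: let k = |vy|, with 1 ≤ k ≤ p. Then |uv^i xy^i z| = q + (i − 1)k.

Take i = q + 1: the length is q + qk = q(k + 1).
Both factors satisfy q ≥ 2 and k + 1 ≥ 2, so q(k + 1) is composite and uv^(q+1) xy^(q+1) z ∉ L.

This contradicts the CFL pumping lemma, which requires uv^i xy^i z ∈ L for all i ≥ 0.
Hence L = {a^p : p is prime} is not context-free. ∎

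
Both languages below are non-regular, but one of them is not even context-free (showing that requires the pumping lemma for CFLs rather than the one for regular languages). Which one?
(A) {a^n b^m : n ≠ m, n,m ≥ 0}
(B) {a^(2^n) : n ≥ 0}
(B) {a^(2^n) : n ≥ 0}

(B) {a^(2^n) : n ≥ 0} requires the CFL pumping lemma.

- {a^n b^m : n ≠ m, n,m ≥ 0} is context-free (but not regular)
  • Can be shown non-regular with the regular pumping lemma
  • After pumping a's, we can make n = m

- {a^(2^n) : n ≥ 0} is NOT context-free
  • Requires the CFL pumping lemma to prove
  • Gaps between powers of 2 grow exponentially

The CFL pumping lemma is "stronger" in that it can prove non-membership
in the larger class of context-free languages.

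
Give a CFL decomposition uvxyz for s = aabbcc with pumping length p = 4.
u='a', v='a', x='bb', y='c', z='c'

For s = aabbcc with pumping length p = 4:

One valid decomposition:
- u = 'a'
- v = 'a'
- x = 'bb'
- y = 'c'
- z = 'c'

Verification:
- uvxyz = 'a' + 'a' + 'bb' + 'c' + 'c' = aabbcc ✓
- |vxy| = |'abbc'| = 4 ≤ 4 ✓
- |vy| = |'ac'| = 2 > 0 ✓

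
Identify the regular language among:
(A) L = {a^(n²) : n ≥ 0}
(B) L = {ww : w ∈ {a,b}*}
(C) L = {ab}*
(C) {ab}*

(C) L = {ab}* is regular.

This can be recognized by a finite automaton (DFA/NFA).
Regular expressions like {ab}* define regular languages.

The other choices are not regular:
- {a^(n²) : n ≥ 0}: After pumping, length is no longer a perfect square
- {ww : w ∈ {a,b}*}: After pumping, the two halves no longer match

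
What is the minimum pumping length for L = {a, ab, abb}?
p = 4

For a finite language L, the pumping lemma holds vacuously if p > max|s| for s ∈ L.

The longest string in L = {a, ab, abb} has length 3.
If p = 4, then no string s ∈ L has |s| ≥ p, so the condition is vacuously true.

The minimum pumping length is p = 4.

Why no smaller p works: for any p ≤ 3, the longest string s ∈ L has |s| = 3 ≥ p, so it would
have to be pumpable; but pumping up (i = 2, 3, ...) produces ever longer strings, which cannot all lie in the
finite language L. So the pumping property fails for every p ≤ 3.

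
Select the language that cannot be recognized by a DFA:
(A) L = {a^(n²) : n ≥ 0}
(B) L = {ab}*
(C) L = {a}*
(A) {a^(n²) : n ≥ 0}

(A) L = {a^(n²) : n ≥ 0} is NOT regular.

The pumping lemma can be used to prove this:
After pumping, length is no longer a perfect square

The other languages are regular because they can be recognized by finite automata.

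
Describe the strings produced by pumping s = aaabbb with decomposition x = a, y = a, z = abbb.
{xy^i z : i ≥ 0} = {a^(2+i) b^3 : i ≥ 0} = {aabbb, aaabbb, aaaabbb, ...}

With x = a, y = a, z = abbb: Starting with aaabbb and pumping the second 'a', we get strings with 2+i a's followed by 3 b's for i = 0, 1, 2, ...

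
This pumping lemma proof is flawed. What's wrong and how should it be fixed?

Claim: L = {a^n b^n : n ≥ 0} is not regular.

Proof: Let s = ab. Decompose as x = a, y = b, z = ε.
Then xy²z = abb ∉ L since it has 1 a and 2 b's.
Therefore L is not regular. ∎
Error: The string s = ab might be shorter than the pumping length p.

Correction: Choose s = a^p b^p to ensure |s| ≥ p. Also, the decomposition is wrong: with |xy| ≤ p, y cannot include b's when s starts with p a's.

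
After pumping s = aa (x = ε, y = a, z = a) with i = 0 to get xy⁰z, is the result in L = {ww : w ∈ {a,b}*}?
No

xy⁰z = ε · ε · a = a.
a has odd length 1, so it cannot be written as ww and is not in L.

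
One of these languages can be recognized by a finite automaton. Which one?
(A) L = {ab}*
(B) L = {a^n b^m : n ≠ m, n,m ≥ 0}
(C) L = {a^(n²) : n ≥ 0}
(A) {ab}*

(A) L = {ab}* is regular.

This can be recognized by a finite automaton (DFA/NFA).
Regular expressions like {ab}* define regular languages.

The other choices are not regular:
- {a^(n²) : n ≥ 0}: After pumping, length is no longer a perfect square
- {a^n b^m : n ≠ m, n,m ≥ 0}: After pumping a's, we can make n = m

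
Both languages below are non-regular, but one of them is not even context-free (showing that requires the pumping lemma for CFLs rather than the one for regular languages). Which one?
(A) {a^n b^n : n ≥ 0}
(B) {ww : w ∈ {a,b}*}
(B) {ww : w ∈ {a,b}*}

(B) {ww : w ∈ {a,b}*} requires the CFL pumping lemma.

- {a^n b^n : n ≥ 0} is context-free (but not regular)
  • Can be shown non-regular with the regular pumping lemma
  • After pumping, the number of a's and b's become unequal

- {ww : w ∈ {a,b}*} is NOT context-free
  • Requires the CFL pumping lemma to prove
  • Even a PDA cannot compare two arbitrary halves symbol by symbol; CFL pumping on a^p b^p a^p b^p fails

The CFL pumping lemma is "stronger" in that it can prove non-membership
in the larger class of context-free languages.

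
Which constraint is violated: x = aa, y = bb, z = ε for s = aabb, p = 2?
Violated: |xy| ≤ p

The decomposition x = aa, y = bb, z = ε for s = aabb with p = 2
violates the constraint: |xy| ≤ p

|xy| = |aabb| = 4 > 2 = p. The decomposition puts too many characters in xy.

Pumping lemma constraints:
1. xyz = s (decomposition is valid)
2. |xy| ≤ p
3. |y| > 0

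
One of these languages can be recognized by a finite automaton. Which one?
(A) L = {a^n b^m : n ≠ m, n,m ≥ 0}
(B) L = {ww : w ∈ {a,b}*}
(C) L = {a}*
(C) {a}*

(C) L = {a}* is regular.

This can be recognized by a finite automaton (DFA/NFA).
Regular expressions like {a}* define regular languages.

The other choices are not regular:
- {ww : w ∈ {a,b}*}: After pumping, the two halves no longer match
- {a^n b^m : n ≠ m, n,m ≥ 0}: After pumping a's, we can make n = m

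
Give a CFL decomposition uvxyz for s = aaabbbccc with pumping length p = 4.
u='aa', v='a', x='bb', y='b', z='ccc'

For s = aaabbbccc with pumping length p = 4:

One valid decomposition:
- u = 'aa'
- v = 'a'
- x = 'bb'
- y = 'b'
- z = 'ccc'

Verification:
- uvxyz = 'aa' + 'a' + 'bb' + 'b' + 'ccc' = aaabbbccc ✓
- |vxy| = |'abbb'| = 4 ≤ 4 ✓
- |vy| = |'ab'| = 2 > 0 ✓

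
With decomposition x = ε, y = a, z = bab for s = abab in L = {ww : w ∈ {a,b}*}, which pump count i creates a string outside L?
i = 2

xy²z = ε · aa · bab = aabab; aabab has odd length 5, so it cannot be written as ww and is not in L.
(Other choices also work, e.g. i = 0, 3; only i = 1 is guaranteed to stay in L since xy¹z = s.)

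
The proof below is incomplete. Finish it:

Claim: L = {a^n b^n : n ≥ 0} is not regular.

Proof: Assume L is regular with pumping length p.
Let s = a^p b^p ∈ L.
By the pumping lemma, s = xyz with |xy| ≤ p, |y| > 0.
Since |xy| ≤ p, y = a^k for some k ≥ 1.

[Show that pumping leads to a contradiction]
Consider xy²z = a^(p+k) b^p.

Since k ≥ 1, we have p + k > p.
So xy²z has more a's than b's: (p+k) a's vs p b's.
This means xy²z ∉ L because a^n b^n requires equal counts.

This contradicts the pumping lemma which states xy²z ∈ L.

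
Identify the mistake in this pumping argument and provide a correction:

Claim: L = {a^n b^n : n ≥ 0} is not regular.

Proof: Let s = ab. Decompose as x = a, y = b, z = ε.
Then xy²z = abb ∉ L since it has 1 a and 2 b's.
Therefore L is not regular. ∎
Error: The string s = ab might be shorter than the pumping length p.

Correction: Choose s = a^p b^p to ensure |s| ≥ p. Also, the decomposition is wrong: with |xy| ≤ p, y cannot include b's when s starts with p a's.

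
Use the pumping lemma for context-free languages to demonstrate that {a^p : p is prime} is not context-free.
Assume for contradiction that L is context-free, and let p ≥ 1 be the pumping length given by the pumping lemma for CFLs.
Choose a prime q with q ≥ p and let s = a^q. Then s ∈ L and |s| = q ≥ p.
By the CFL pumping lemma, s = uvxyz for some u, v, x, y, z with |vxy| ≤ p, |vy| ≥ 1, and uv^i xy^i z ∈ L for every i ≥ 0.
All symbols are a's, so only lengths matter: let k = |vy|, with 1 ≤ k ≤ p. Then |uv^i xy^i z| = q + (i − 1)k.

Take i = q + 1: the length is q + qk = q(k + 1).
Both factors satisfy q ≥ 2 and k + 1 ≥ 2, so q(k + 1) is composite and uv^(q+1) xy^(q+1) z ∉ L.

This contradicts the CFL pumping lemma, which requires uv^i xy^i z ∈ L for all i ≥ 0.
Hence L = {a^p : p is prime} is not context-free. ∎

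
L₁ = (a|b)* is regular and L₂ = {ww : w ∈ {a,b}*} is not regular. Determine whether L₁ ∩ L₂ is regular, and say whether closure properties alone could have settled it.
No — L₁ ∩ L₂ is not regular.

(a|b)* is all strings over {a,b}, so L₁ ∩ L₂ = {ww : w ∈ {a,b}*} = L₂ itself, which is not regular (pump s = a^p b a^p b).

Note that the bare facts "L₁ regular, L₂ non-regular" do not settle the question by themselves: the closure of regular languages under ∪, ∩, complement and difference applies only when BOTH operands are regular. With a non-regular operand the result can come out regular or non-regular depending on the specific languages, so one has to work out L₁ ∩ L₂ for this particular pair, as above.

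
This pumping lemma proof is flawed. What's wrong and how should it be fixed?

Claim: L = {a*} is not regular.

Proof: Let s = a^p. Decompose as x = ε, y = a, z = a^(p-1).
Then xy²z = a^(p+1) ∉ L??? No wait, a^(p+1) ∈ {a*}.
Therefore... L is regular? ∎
Error: The proof attempts to show a*  is not regular, but a* IS regular!

Correction: a* is a regular language (recognized by a simple DFA with one accepting state and self-loop on 'a'). The pumping lemma can only prove non-regularity, not regularity. For regular languages, pumping always works.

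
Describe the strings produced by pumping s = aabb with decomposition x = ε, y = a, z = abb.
{xy^i z : i ≥ 0} = {a^(i+1) b^2 : i ≥ 0} = {abb, aabb, aaabb, ...}

With x = ε, y = a, z = abb: Starting with aabb and pumping the first 'a' (z = abb keeps the second 'a'), we get strings with i+1 a's followed by 2 b's for i = 0, 1, 2, ...; note bb is not produced because z always contributes one a.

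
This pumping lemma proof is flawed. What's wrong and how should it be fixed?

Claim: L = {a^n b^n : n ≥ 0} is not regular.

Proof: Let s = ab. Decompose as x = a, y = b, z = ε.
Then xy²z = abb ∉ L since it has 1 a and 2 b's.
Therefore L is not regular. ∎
Error: The string s = ab might be shorter than the pumping length p.

Correction: Choose s = a^p b^p to ensure |s| ≥ p. Also, the decomposition is wrong: with |xy| ≤ p, y cannot include b's when s starts with p a's.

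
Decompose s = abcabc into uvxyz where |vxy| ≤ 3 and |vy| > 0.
u='ab', v='c', x='a', y='b', z='c'

For s = abcabc with pumping length p = 3:

One valid decomposition:
- u = 'ab'
- v = 'c'
- x = 'a'
- y = 'b'
- z = 'c'

Verification:
- uvxyz = 'ab' + 'c' + 'a' + 'b' + 'c' = abcabc ✓
- |vxy| = |'cab'| = 3 ≤ 3 ✓
- |vy| = |'cb'| = 2 > 0 ✓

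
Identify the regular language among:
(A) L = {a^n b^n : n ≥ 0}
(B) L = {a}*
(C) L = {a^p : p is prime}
(B) {a}*

(B) L = {a}* is regular.

This can be recognized by a finite automaton (DFA/NFA).
Regular expressions like {a}* define regular languages.

The other choices are not regular:
- {a^p : p is prime}: After pumping, the length becomes composite
- {a^n b^n : n ≥ 0}: After pumping, the number of a's and b's become unequal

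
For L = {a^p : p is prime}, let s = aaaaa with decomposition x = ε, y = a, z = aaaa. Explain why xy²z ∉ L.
xy²z = aaaaaa ∉ L

Pumping with i = 2 replaces y = a by y² = aa:
- Original: s = xyz = aaaaa; aaaaa has length 5, which is prime, so it is in L
- Pumped: xy²z = ε · aa · aaaa = aaaaaa
- aaaaaa has length 6 = 2 × 3, which is not prime, so it is not in L

The pumping lemma would require xy²z ∈ L, so this decomposition yields a contradiction.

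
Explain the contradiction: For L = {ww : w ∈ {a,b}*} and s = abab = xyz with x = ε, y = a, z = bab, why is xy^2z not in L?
xy²z = aabab ∉ L

Pumping with i = 2 replaces y = a by y² = aa:
- Original: s = xyz = abab; abab splits into halves ab · ab, which are equal, so it is in L (w = ab)
- Pumped: xy²z = ε · aa · bab = aabab
- aabab has odd length 5, so it cannot be written as ww and is not in L

The pumping lemma would require xy²z ∈ L, so this decomposition yields a contradiction.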